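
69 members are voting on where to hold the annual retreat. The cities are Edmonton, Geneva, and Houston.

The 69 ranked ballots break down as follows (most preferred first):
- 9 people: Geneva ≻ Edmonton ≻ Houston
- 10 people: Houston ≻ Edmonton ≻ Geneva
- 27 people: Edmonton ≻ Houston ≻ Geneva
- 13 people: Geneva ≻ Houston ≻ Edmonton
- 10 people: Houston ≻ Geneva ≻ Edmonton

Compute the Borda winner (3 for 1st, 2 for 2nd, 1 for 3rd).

Houston

Edmonton: 9×2 + 10×2 + 27×3 + 13×1 + 10×1 = 142
Geneva: 9×3 + 10×1 + 27×1 + 13×3 + 10×2 = 123
Houston: 9×1 + 10×3 + 27×2 + 13×2 + 10×3 = 149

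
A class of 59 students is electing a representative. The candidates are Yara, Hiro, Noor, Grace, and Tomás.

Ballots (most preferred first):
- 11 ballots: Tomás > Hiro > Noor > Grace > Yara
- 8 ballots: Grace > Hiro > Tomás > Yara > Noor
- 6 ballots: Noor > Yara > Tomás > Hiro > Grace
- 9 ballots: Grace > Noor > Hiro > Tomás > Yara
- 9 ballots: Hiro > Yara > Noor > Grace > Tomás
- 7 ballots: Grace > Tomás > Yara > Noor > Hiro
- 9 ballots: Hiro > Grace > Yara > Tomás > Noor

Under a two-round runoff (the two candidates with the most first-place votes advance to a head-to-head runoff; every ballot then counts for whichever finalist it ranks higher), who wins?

Round 1 first-place votes: Yara 0, Hiro 18, Noor 6, Grace 24, Tomás 11. Grace and Hiro advance.
Runoff: Grace is ranked above Hiro on 24 ballots, Hiro above Grace on 35.

Hiro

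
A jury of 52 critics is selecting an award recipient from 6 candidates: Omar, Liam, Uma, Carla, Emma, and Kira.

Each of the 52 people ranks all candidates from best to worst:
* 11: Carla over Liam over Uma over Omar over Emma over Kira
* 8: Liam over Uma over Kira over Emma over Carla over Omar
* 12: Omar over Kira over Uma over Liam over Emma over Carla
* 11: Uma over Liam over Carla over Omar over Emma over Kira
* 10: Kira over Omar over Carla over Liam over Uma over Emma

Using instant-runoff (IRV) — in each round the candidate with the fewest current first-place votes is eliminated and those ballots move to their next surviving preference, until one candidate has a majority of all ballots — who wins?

Round 1: Omar 12, Liam 8, Uma 11, Carla 11, Emma 0, Kira 10. Emma eliminated.
Round 2: Omar 12, Liam 8, Uma 11, Carla 11, Kira 10. Liam eliminated.
Round 3: Omar 12, Uma 19, Carla 11, Kira 10. Kira eliminated.
Round 4: Omar 22, Uma 19, Carla 11. Carla eliminated.
Round 5: Omar 22, Uma 30. Uma has a majority (≥27).

Uma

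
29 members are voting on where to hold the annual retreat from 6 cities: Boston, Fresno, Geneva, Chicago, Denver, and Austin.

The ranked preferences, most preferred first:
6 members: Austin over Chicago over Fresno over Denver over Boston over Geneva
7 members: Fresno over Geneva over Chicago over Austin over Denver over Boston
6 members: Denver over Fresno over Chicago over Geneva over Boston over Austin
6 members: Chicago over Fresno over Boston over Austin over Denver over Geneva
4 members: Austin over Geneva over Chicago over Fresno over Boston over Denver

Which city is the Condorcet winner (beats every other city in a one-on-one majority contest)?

Chicago

Chicago vs Boston: 29–0
Chicago vs Fresno: 16–13
Chicago vs Geneva: 18–11
Chicago vs Denver: 23–6
Chicago vs Austin: 19–10
Chicago beats every other city.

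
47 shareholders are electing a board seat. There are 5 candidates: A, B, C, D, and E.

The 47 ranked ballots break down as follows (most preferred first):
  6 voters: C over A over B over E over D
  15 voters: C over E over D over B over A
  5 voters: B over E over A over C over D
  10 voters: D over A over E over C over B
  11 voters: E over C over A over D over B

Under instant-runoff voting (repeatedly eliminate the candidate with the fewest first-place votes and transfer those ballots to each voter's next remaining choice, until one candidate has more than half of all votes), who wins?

Round 1: A 0, B 5, C 21, D 10, E 11. A eliminated.
Round 2: B 5, C 21, D 10, E 11. B eliminated.
Round 3: C 21, D 10, E 16. D eliminated.
Round 4: C 21, E 26. E has a majority (≥24).

E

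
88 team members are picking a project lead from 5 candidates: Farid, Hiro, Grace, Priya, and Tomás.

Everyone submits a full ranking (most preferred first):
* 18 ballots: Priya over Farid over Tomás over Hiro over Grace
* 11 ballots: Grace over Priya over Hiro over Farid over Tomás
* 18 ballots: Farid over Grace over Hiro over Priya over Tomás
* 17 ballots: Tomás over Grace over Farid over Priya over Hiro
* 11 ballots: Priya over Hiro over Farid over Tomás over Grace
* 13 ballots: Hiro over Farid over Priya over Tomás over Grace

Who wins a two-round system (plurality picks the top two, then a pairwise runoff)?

Round 1 first-place votes: Farid 18, Hiro 13, Grace 11, Priya 29, Tomás 17. Priya and Farid advance.
Runoff: Priya is ranked above Farid on 40 ballots, Farid above Priya on 48.

Farid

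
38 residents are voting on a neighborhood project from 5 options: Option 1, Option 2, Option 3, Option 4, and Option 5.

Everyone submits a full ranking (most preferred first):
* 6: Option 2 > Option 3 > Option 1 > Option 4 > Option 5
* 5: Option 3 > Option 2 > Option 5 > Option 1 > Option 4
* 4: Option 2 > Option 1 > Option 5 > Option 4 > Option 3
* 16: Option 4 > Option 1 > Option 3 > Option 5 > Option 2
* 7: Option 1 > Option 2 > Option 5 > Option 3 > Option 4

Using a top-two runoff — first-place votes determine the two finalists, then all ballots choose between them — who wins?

Round 1 first-place votes: Option 1 7, Option 2 10, Option 3 5, Option 4 16, Option 5 0. Option 4 and Option 2 advance.
Runoff: Option 4 is ranked above Option 2 on 16 ballots, Option 2 above Option 4 on 22.

Option 2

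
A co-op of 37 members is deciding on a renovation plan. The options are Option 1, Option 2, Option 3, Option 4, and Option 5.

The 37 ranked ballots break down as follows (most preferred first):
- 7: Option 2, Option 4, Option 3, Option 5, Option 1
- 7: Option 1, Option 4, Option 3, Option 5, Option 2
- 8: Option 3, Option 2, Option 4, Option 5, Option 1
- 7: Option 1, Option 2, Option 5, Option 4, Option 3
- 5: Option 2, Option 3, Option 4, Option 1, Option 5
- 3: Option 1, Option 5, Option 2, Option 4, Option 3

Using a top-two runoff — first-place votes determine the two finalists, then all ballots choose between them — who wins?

Option 2

Round 1 first-place votes: Option 1 17, Option 2 12, Option 3 8, Option 4 0, Option 5 0. Option 1 and Option 2 advance.
Runoff: Option 1 is ranked above Option 2 on 17 ballots, Option 2 above Option 1 on 20.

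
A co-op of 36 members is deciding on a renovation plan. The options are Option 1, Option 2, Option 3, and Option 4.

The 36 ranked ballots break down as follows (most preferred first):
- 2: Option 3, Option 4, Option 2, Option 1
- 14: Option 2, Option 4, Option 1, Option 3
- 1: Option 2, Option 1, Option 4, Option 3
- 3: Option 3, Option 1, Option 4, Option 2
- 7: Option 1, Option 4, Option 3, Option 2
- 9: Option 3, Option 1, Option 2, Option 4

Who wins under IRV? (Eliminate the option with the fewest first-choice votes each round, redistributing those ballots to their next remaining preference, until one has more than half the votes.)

Round 1: Option 1 7, Option 2 15, Option 3 14, Option 4 0. Option 4 eliminated.
Round 2: Option 1 7, Option 2 15, Option 3 14. Option 1 eliminated.
Round 3: Option 2 15, Option 3 21. Option 3 has a majority (≥19).

Option 3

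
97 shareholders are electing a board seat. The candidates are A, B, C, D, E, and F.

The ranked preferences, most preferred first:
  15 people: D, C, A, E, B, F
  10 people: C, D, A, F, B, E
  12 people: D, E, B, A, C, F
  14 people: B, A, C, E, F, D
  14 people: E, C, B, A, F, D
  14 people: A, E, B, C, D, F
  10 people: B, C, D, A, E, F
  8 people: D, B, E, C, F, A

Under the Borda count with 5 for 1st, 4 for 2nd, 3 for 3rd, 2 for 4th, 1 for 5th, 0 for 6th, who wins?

C

A: 15×3 + 10×3 + 12×2 + 14×4 + 14×2 + 14×5 + 10×2 + 8×0 = 273
B: 15×1 + 10×1 + 12×3 + 14×5 + 14×3 + 14×3 + 10×5 + 8×4 = 297
C: 15×4 + 10×5 + 12×1 + 14×3 + 14×4 + 14×2 + 10×4 + 8×2 = 304
D: 15×5 + 10×4 + 12×5 + 14×0 + 14×0 + 14×1 + 10×3 + 8×5 = 259
E: 15×2 + 10×0 + 12×4 + 14×2 + 14×5 + 14×4 + 10×1 + 8×3 = 266
F: 15×0 + 10×2 + 12×0 + 14×1 + 14×1 + 14×0 + 10×0 + 8×1 = 56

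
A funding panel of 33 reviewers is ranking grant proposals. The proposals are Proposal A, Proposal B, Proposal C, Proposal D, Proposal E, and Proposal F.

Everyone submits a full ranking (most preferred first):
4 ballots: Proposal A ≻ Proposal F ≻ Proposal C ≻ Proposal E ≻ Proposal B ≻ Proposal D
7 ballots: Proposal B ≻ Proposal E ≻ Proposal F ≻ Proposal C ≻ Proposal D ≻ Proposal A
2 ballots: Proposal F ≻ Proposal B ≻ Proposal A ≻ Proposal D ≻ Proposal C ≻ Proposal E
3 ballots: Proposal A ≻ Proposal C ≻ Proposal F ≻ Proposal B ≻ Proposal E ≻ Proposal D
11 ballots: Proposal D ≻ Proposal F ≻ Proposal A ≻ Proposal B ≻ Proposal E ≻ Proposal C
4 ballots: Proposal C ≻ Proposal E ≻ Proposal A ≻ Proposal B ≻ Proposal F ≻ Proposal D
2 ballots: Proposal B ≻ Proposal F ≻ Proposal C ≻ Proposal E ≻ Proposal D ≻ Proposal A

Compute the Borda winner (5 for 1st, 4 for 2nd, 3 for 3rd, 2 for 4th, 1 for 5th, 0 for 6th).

Proposal A: 4×5 + 7×0 + 2×3 + 3×5 + 11×3 + 4×3 + 2×0 = 86
Proposal B: 4×1 + 7×5 + 2×4 + 3×2 + 11×2 + 4×2 + 2×5 = 93
Proposal C: 4×3 + 7×2 + 2×1 + 3×4 + 11×0 + 4×5 + 2×3 = 66
Proposal D: 4×0 + 7×1 + 2×2 + 3×0 + 11×5 + 4×0 + 2×1 = 68
Proposal E: 4×2 + 7×4 + 2×0 + 3×1 + 11×1 + 4×4 + 2×2 = 70
Proposal F: 4×4 + 7×3 + 2×5 + 3×3 + 11×4 + 4×1 + 2×4 = 112

Proposal F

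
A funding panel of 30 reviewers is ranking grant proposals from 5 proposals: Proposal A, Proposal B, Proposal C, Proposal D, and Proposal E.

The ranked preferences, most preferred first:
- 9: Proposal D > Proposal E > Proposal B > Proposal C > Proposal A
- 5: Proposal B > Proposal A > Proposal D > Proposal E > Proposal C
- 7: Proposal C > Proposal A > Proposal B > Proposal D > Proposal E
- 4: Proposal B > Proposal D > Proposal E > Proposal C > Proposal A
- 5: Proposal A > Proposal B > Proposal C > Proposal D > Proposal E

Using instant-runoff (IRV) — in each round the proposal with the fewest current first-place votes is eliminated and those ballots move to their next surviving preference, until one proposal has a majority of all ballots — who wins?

Proposal B

Round 1: Proposal A 5, Proposal B 9, Proposal C 7, Proposal D 9, Proposal E 0. Proposal E eliminated.
Round 2: Proposal A 5, Proposal B 9, Proposal C 7, Proposal D 9. Proposal A eliminated.
Round 3: Proposal B 14, Proposal C 7, Proposal D 9. Proposal C eliminated.
Round 4: Proposal B 21, Proposal D 9. Proposal B has a majority (≥16).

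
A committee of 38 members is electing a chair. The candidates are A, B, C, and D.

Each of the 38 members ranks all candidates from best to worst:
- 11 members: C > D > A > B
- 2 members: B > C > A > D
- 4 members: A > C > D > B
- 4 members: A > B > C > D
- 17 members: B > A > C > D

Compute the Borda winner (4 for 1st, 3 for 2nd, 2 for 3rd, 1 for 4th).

A

A: 11×2 + 2×2 + 4×4 + 4×4 + 17×3 = 109
B: 11×1 + 2×4 + 4×1 + 4×3 + 17×4 = 103
C: 11×4 + 2×3 + 4×3 + 4×2 + 17×2 = 104
D: 11×3 + 2×1 + 4×2 + 4×1 + 17×1 = 64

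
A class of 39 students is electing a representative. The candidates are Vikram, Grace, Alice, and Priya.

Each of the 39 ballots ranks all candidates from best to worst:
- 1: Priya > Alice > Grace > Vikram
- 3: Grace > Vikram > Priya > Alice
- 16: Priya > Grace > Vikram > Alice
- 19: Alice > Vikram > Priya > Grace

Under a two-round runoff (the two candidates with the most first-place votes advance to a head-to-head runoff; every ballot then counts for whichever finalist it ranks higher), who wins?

Round 1 first-place votes: Vikram 0, Grace 3, Alice 19, Priya 17. Alice and Priya advance.
Runoff: Alice is ranked above Priya on 19 ballots, Priya above Alice on 20.

Priya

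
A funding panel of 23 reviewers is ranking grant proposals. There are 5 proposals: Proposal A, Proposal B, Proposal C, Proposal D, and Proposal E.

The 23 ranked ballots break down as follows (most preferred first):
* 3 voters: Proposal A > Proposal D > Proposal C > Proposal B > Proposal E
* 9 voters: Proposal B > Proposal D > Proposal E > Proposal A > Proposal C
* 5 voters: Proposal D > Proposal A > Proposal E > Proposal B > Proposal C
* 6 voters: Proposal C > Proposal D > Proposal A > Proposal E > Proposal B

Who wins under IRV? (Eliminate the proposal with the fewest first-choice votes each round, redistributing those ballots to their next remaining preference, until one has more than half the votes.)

Round 1: Proposal A 3, Proposal B 9, Proposal C 6, Proposal D 5, Proposal E 0. Proposal E eliminated.
Round 2: Proposal A 3, Proposal B 9, Proposal C 6, Proposal D 5. Proposal A eliminated.
Round 3: Proposal B 9, Proposal C 6, Proposal D 8. Proposal C eliminated.
Round 4: Proposal B 9, Proposal D 14. Proposal D has a majority (≥12).

Proposal D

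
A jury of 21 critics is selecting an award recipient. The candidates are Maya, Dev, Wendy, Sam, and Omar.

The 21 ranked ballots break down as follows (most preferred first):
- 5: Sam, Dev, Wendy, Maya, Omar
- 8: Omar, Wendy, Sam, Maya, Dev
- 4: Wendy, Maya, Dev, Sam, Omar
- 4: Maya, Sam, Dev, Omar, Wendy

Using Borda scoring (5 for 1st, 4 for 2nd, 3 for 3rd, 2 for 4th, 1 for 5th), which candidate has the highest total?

Maya: 5×2 + 8×2 + 4×4 + 4×5 = 62
Dev: 5×4 + 8×1 + 4×3 + 4×3 = 52
Wendy: 5×3 + 8×4 + 4×5 + 4×1 = 71
Sam: 5×5 + 8×3 + 4×2 + 4×4 = 73
Omar: 5×1 + 8×5 + 4×1 + 4×2 = 57

Sam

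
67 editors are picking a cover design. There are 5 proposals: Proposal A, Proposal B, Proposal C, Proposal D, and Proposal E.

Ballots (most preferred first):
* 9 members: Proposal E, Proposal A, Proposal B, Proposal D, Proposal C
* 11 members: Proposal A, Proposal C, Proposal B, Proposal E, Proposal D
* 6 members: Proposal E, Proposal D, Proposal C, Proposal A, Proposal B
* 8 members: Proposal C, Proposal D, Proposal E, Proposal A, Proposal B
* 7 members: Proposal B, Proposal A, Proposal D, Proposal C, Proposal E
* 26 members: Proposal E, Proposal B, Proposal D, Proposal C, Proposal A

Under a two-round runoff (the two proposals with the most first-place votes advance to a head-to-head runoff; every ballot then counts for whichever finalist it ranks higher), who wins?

Proposal E

Round 1 first-place votes: Proposal A 11, Proposal B 7, Proposal C 8, Proposal D 0, Proposal E 41. Proposal E and Proposal A advance.
Runoff: Proposal E is ranked above Proposal A on 49 ballots, Proposal A above Proposal E on 18.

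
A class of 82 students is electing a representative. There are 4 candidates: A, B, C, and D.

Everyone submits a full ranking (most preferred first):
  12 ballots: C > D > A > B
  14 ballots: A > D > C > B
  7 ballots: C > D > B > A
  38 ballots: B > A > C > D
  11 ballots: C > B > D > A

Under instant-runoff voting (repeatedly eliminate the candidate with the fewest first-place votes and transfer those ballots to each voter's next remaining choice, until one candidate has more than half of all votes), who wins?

C

Round 1: A 14, B 38, C 30, D 0. D eliminated.
Round 2: A 14, B 38, C 30. A eliminated.
Round 3: B 38, C 44. C has a majority (≥42).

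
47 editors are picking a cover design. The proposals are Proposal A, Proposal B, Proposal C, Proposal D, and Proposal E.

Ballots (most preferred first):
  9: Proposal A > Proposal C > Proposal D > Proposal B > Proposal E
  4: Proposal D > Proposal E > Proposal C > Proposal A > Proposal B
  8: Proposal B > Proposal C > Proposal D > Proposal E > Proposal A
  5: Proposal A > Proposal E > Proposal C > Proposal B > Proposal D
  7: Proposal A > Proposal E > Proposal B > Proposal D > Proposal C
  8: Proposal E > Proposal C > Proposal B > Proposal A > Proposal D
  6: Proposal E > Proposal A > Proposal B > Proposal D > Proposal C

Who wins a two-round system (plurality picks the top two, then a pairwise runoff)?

Proposal E

Round 1 first-place votes: Proposal A 21, Proposal B 8, Proposal C 0, Proposal D 4, Proposal E 14. Proposal A and Proposal E advance.
Runoff: Proposal A is ranked above Proposal E on 21 ballots, Proposal E above Proposal A on 26.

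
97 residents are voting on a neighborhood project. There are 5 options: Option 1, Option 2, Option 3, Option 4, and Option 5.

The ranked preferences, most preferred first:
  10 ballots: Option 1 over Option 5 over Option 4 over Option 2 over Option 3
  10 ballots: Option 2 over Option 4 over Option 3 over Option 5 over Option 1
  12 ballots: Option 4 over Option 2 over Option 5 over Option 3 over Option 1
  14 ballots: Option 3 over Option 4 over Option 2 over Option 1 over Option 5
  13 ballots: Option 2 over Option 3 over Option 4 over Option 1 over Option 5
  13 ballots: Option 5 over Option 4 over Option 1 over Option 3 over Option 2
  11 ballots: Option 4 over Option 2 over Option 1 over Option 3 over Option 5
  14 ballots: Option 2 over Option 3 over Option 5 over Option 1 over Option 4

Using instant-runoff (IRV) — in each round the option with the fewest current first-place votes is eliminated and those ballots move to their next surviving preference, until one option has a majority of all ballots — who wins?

Option 4

Round 1: Option 1 10, Option 2 37, Option 3 14, Option 4 23, Option 5 13. Option 1 eliminated.
Round 2: Option 2 37, Option 3 14, Option 4 23, Option 5 23. Option 3 eliminated.
Round 3: Option 2 37, Option 4 37, Option 5 23. Option 5 eliminated.
Round 4: Option 2 37, Option 4 60. Option 4 has a majority (≥49).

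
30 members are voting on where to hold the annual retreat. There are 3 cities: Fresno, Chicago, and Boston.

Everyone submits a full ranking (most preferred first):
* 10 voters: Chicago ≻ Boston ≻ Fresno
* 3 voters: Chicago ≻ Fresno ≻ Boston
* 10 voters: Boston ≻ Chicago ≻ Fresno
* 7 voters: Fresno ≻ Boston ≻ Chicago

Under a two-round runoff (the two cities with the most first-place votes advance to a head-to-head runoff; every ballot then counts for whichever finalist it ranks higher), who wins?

Boston

Round 1 first-place votes: Fresno 7, Chicago 13, Boston 10. Chicago and Boston advance.
Runoff: Chicago is ranked above Boston on 13 ballots, Boston above Chicago on 17.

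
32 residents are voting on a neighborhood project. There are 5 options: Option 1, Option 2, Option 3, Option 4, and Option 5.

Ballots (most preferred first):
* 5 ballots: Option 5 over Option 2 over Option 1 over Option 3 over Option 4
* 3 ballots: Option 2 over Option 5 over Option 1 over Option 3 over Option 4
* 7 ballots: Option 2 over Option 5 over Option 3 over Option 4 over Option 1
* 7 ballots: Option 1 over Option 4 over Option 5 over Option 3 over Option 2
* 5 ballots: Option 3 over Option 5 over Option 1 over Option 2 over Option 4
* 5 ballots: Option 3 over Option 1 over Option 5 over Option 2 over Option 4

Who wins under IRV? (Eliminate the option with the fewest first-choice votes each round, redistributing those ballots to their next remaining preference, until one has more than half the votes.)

Round 1: Option 1 7, Option 2 10, Option 3 10, Option 4 0, Option 5 5. Option 4 eliminated.
Round 2: Option 1 7, Option 2 10, Option 3 10, Option 5 5. Option 5 eliminated.
Round 3: Option 1 7, Option 2 15, Option 3 10. Option 1 eliminated.
Round 4: Option 2 15, Option 3 17. Option 3 has a majority (≥17).

Option 3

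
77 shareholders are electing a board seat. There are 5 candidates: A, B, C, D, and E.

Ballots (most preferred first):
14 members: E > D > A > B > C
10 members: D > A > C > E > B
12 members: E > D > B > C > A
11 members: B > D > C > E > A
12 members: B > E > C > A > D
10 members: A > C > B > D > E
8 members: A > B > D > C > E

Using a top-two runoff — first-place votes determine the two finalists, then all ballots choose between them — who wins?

Round 1 first-place votes: A 18, B 23, C 0, D 10, E 26. E and B advance.
Runoff: E is ranked above B on 36 ballots, B above E on 41.

B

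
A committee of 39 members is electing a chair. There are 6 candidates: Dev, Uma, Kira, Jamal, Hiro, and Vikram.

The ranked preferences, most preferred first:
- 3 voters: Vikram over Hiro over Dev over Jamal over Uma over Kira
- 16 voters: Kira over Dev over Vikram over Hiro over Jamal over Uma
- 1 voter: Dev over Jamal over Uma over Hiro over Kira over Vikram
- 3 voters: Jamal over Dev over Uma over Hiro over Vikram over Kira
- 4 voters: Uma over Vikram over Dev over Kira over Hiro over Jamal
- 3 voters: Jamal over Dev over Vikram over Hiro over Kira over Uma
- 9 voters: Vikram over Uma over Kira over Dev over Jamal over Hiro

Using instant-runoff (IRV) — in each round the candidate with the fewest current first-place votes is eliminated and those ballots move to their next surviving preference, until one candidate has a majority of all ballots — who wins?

Vikram

Round 1: Dev 1, Uma 4, Kira 16, Jamal 6, Hiro 0, Vikram 12. Hiro eliminated.
Round 2: Dev 1, Uma 4, Kira 16, Jamal 6, Vikram 12. Dev eliminated.
Round 3: Uma 4, Kira 16, Jamal 7, Vikram 12. Uma eliminated.
Round 4: Kira 16, Jamal 7, Vikram 16. Jamal eliminated.
Round 5: Kira 17, Vikram 22. Vikram has a majority (≥20).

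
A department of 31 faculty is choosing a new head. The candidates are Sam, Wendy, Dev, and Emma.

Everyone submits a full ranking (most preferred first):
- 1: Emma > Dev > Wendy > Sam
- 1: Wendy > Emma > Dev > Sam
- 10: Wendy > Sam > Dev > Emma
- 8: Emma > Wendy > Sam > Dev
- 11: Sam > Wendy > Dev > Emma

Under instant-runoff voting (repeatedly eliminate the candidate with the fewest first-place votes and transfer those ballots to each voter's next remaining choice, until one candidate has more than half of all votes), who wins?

Wendy

Round 1: Sam 11, Wendy 11, Dev 0, Emma 9. Dev eliminated.
Round 2: Sam 11, Wendy 11, Emma 9. Emma eliminated.
Round 3: Sam 11, Wendy 20. Wendy has a majority (≥16).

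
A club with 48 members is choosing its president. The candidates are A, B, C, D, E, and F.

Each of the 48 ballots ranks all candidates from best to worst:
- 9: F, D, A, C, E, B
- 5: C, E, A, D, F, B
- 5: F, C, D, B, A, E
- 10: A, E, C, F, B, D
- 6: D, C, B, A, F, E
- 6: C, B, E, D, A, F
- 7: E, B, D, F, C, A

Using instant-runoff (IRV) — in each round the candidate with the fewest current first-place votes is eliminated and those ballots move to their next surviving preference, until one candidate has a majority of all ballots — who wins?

C

Round 1: A 10, B 0, C 11, D 6, E 7, F 14. B eliminated.
Round 2: A 10, C 11, D 6, E 7, F 14. D eliminated.
Round 3: A 10, C 17, E 7, F 14. E eliminated.
Round 4: A 10, C 17, F 21. A eliminated.
Round 5: C 27, F 21. C has a majority (≥25).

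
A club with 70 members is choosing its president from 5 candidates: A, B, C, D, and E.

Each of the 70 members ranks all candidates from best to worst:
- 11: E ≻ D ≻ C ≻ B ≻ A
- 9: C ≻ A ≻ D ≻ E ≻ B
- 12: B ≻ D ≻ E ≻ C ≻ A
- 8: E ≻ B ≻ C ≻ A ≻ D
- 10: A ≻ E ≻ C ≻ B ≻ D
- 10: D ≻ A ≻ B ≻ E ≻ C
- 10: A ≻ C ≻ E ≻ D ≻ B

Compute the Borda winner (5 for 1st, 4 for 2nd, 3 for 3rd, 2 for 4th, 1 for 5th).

A: 11×1 + 9×4 + 12×1 + 8×2 + 10×5 + 10×4 + 10×5 = 215
B: 11×2 + 9×1 + 12×5 + 8×4 + 10×2 + 10×3 + 10×1 = 183
C: 11×3 + 9×5 + 12×2 + 8×3 + 10×3 + 10×1 + 10×4 = 206
D: 11×4 + 9×3 + 12×4 + 8×1 + 10×1 + 10×5 + 10×2 = 207
E: 11×5 + 9×2 + 12×3 + 8×5 + 10×4 + 10×2 + 10×3 = 239

E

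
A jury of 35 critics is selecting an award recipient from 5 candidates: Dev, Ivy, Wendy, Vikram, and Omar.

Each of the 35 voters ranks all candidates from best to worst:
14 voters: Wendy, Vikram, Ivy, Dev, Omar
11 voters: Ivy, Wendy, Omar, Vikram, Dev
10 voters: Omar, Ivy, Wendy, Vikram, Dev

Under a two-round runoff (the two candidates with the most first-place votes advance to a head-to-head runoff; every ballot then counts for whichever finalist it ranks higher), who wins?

Round 1 first-place votes: Dev 0, Ivy 11, Wendy 14, Vikram 0, Omar 10. Wendy and Ivy advance.
Runoff: Wendy is ranked above Ivy on 14 ballots, Ivy above Wendy on 21.

Ivy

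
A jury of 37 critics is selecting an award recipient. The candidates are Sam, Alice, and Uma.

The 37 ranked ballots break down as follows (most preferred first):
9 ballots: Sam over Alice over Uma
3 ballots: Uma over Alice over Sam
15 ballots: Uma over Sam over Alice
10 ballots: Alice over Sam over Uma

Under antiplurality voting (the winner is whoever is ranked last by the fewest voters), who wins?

Last-place votes: Sam 3, Alice 15, Uma 19.

Sam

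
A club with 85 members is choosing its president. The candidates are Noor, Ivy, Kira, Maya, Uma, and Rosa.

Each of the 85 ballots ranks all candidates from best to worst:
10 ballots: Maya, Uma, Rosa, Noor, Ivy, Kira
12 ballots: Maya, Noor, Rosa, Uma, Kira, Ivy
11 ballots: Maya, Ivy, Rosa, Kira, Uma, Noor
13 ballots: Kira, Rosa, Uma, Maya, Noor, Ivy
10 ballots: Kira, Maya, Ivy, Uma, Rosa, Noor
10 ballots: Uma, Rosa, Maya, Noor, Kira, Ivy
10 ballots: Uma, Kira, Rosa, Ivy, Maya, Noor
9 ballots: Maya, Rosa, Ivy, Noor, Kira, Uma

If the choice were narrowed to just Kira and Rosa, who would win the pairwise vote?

Rosa

Kira is ranked above Rosa on 33 ballots; Rosa above Kira on 52.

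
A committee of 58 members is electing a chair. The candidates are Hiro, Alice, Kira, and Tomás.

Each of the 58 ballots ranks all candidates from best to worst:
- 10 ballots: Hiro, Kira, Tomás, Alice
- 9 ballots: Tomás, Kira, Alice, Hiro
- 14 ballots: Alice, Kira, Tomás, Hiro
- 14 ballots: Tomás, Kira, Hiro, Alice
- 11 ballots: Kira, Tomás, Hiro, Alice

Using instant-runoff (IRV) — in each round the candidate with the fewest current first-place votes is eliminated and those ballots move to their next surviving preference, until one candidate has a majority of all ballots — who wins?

Round 1: Hiro 10, Alice 14, Kira 11, Tomás 23. Hiro eliminated.
Round 2: Alice 14, Kira 21, Tomás 23. Alice eliminated.
Round 3: Kira 35, Tomás 23. Kira has a majority (≥30).

Kira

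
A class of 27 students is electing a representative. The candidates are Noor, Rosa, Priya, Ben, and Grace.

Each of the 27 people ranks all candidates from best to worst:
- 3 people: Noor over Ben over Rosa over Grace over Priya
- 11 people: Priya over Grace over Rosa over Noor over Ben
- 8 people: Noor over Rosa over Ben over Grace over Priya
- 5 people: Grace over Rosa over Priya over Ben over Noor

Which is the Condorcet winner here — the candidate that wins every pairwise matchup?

Grace

Grace vs Noor: 16–11
Grace vs Rosa: 16–11
Grace vs Priya: 16–11
Grace vs Ben: 16–11
Grace beats every other candidate.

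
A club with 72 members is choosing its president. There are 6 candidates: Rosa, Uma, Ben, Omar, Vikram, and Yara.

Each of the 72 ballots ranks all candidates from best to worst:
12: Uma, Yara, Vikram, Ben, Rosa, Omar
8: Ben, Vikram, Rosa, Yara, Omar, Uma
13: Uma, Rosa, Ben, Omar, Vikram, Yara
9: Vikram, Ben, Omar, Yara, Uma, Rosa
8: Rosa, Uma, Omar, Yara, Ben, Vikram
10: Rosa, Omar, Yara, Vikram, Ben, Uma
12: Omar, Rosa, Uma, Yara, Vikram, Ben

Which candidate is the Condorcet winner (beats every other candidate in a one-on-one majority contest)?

Rosa

Rosa vs Uma: 38–34
Rosa vs Ben: 43–29
Rosa vs Omar: 51–21
Rosa vs Vikram: 43–29
Rosa vs Yara: 51–21
Rosa beats every other candidate.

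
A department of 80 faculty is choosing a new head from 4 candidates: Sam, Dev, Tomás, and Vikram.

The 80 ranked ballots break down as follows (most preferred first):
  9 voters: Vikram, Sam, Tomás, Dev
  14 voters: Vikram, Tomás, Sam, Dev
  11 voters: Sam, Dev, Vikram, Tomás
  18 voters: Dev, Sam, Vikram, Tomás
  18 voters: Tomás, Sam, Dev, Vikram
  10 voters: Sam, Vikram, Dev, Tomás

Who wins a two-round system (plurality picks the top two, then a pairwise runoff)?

Round 1 first-place votes: Sam 21, Dev 18, Tomás 18, Vikram 23. Vikram and Sam advance.
Runoff: Vikram is ranked above Sam on 23 ballots, Sam above Vikram on 57.

Sam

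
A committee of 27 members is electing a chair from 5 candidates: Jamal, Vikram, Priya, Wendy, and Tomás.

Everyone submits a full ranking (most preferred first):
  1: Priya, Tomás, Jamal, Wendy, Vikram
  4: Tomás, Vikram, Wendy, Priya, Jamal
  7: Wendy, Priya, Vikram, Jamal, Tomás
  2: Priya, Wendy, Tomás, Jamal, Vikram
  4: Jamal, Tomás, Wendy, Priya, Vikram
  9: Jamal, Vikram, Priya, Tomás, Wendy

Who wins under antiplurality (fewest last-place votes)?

Priya

Last-place votes: Jamal 4, Vikram 7, Priya 0, Wendy 9, Tomás 7.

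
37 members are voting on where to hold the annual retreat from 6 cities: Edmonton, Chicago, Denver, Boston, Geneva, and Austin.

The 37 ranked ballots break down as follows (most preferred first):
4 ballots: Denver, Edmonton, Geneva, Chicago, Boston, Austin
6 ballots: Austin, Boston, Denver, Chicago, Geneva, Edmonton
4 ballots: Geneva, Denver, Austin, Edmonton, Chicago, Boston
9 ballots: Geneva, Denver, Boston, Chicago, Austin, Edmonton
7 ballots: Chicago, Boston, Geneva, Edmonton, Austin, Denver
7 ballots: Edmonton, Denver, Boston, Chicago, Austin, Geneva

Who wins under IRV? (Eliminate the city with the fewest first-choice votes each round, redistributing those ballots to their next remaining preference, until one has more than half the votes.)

Chicago

Round 1: Edmonton 7, Chicago 7, Denver 4, Boston 0, Geneva 13, Austin 6. Boston eliminated.
Round 2: Edmonton 7, Chicago 7, Denver 4, Geneva 13, Austin 6. Denver eliminated.
Round 3: Edmonton 11, Chicago 7, Geneva 13, Austin 6. Austin eliminated.
Round 4: Edmonton 11, Chicago 13, Geneva 13. Edmonton eliminated.
Round 5: Chicago 20, Geneva 17. Chicago has a majority (≥19).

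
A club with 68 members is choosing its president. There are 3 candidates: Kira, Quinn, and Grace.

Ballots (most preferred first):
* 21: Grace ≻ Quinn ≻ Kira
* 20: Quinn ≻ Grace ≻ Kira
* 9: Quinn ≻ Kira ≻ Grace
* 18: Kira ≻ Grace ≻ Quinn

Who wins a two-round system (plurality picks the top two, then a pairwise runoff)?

Round 1 first-place votes: Kira 18, Quinn 29, Grace 21. Quinn and Grace advance.
Runoff: Quinn is ranked above Grace on 29 ballots, Grace above Quinn on 39.

Grace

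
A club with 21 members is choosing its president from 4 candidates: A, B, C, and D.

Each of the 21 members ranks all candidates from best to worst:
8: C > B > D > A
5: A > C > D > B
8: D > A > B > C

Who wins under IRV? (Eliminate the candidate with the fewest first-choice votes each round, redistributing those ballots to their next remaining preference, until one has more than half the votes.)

Round 1: A 5, B 0, C 8, D 8. B eliminated.
Round 2: A 5, C 8, D 8. A eliminated.
Round 3: C 13, D 8. C has a majority (≥11).

C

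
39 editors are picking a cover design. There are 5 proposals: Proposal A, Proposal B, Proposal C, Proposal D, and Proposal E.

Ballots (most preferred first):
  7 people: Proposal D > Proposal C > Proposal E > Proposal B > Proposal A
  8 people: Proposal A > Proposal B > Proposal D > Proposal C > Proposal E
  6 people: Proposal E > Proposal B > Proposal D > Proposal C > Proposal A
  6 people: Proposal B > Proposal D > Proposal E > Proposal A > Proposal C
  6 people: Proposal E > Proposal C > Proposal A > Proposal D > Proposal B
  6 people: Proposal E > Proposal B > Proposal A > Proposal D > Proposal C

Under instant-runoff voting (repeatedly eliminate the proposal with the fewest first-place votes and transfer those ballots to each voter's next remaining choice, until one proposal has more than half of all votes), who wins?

Round 1: Proposal A 8, Proposal B 6, Proposal C 0, Proposal D 7, Proposal E 18. Proposal C eliminated.
Round 2: Proposal A 8, Proposal B 6, Proposal D 7, Proposal E 18. Proposal B eliminated.
Round 3: Proposal A 8, Proposal D 13, Proposal E 18. Proposal A eliminated.
Round 4: Proposal D 21, Proposal E 18. Proposal D has a majority (≥20).

Proposal D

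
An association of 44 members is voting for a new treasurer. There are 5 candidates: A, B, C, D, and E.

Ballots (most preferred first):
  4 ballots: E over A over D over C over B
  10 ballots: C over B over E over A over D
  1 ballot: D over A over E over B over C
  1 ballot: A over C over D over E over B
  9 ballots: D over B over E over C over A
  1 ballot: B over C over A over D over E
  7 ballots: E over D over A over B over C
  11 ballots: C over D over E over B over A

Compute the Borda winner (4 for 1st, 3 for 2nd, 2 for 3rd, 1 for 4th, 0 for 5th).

E

A: 4×3 + 10×1 + 1×3 + 1×4 + 9×0 + 1×2 + 7×2 + 11×0 = 45
B: 4×0 + 10×3 + 1×1 + 1×0 + 9×3 + 1×4 + 7×1 + 11×1 = 80
C: 4×1 + 10×4 + 1×0 + 1×3 + 9×1 + 1×3 + 7×0 + 11×4 = 103
D: 4×2 + 10×0 + 1×4 + 1×2 + 9×4 + 1×1 + 7×3 + 11×3 = 105
E: 4×4 + 10×2 + 1×2 + 1×1 + 9×2 + 1×0 + 7×4 + 11×2 = 107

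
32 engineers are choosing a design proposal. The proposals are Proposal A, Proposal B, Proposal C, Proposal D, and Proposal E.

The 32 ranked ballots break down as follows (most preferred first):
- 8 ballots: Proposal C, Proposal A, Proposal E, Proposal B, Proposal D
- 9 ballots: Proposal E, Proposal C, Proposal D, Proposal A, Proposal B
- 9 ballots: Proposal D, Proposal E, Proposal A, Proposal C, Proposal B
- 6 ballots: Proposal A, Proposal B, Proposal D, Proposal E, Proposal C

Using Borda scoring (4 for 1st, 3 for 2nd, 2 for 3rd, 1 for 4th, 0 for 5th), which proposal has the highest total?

Proposal A: 8×3 + 9×1 + 9×2 + 6×4 = 75
Proposal B: 8×1 + 9×0 + 9×0 + 6×3 = 26
Proposal C: 8×4 + 9×3 + 9×1 + 6×0 = 68
Proposal D: 8×0 + 9×2 + 9×4 + 6×2 = 66
Proposal E: 8×2 + 9×4 + 9×3 + 6×1 = 85

Proposal E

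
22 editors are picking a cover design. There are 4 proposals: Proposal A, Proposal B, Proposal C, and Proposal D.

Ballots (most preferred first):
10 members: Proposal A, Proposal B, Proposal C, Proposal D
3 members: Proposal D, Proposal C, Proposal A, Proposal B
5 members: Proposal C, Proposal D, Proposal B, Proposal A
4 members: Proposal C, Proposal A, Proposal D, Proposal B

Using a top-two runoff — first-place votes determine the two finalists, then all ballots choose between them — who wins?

Round 1 first-place votes: Proposal A 10, Proposal B 0, Proposal C 9, Proposal D 3. Proposal A and Proposal C advance.
Runoff: Proposal A is ranked above Proposal C on 10 ballots, Proposal C above Proposal A on 12.

Proposal C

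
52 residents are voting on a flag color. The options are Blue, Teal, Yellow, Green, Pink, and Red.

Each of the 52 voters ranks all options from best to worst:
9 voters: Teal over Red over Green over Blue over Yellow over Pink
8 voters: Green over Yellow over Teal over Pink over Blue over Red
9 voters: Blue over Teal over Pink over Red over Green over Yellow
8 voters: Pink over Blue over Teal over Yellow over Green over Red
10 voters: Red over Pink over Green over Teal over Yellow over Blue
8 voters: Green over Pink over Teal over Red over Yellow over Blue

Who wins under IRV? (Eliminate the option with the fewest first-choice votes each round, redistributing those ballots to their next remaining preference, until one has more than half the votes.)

Round 1: Blue 9, Teal 9, Yellow 0, Green 16, Pink 8, Red 10. Yellow eliminated.
Round 2: Blue 9, Teal 9, Green 16, Pink 8, Red 10. Pink eliminated.
Round 3: Blue 17, Teal 9, Green 16, Red 10. Teal eliminated.
Round 4: Blue 17, Green 16, Red 19. Green eliminated.
Round 5: Blue 25, Red 27. Red has a majority (≥27).

Red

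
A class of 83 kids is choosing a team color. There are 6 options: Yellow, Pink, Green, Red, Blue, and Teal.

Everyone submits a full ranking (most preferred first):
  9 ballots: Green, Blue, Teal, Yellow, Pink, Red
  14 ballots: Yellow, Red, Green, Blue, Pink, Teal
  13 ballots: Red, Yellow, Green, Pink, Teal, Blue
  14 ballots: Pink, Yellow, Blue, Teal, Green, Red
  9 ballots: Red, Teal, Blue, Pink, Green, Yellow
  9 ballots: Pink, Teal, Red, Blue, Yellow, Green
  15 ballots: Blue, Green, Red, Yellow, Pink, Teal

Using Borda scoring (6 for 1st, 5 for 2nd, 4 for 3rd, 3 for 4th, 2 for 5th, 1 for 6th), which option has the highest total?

Red

Yellow: 9×3 + 14×6 + 13×5 + 14×5 + 9×1 + 9×2 + 15×3 = 318
Pink: 9×2 + 14×2 + 13×3 + 14×6 + 9×3 + 9×6 + 15×2 = 280
Green: 9×6 + 14×4 + 13×4 + 14×2 + 9×2 + 9×1 + 15×5 = 292
Red: 9×1 + 14×5 + 13×6 + 14×1 + 9×6 + 9×4 + 15×4 = 321
Blue: 9×5 + 14×3 + 13×1 + 14×4 + 9×4 + 9×3 + 15×6 = 309
Teal: 9×4 + 14×1 + 13×2 + 14×3 + 9×5 + 9×5 + 15×1 = 223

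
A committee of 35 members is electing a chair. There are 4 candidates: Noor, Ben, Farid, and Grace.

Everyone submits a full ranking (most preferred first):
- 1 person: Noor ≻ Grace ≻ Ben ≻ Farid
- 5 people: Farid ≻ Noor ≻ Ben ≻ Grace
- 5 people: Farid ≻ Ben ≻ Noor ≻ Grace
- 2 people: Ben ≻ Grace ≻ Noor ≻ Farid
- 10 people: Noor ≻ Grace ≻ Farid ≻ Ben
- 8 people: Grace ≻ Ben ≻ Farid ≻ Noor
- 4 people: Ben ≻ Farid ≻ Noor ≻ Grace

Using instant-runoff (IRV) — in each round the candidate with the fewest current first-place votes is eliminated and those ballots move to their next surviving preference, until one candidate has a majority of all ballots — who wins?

Farid

Round 1: Noor 11, Ben 6, Farid 10, Grace 8. Ben eliminated.
Round 2: Noor 11, Farid 14, Grace 10. Grace eliminated.
Round 3: Noor 13, Farid 22. Farid has a majority (≥18).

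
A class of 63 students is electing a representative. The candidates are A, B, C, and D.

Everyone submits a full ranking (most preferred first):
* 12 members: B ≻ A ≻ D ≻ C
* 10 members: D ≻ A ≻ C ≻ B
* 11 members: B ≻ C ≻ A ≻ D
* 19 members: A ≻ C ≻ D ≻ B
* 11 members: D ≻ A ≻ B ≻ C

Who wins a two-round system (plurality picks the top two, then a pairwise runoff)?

D

Round 1 first-place votes: A 19, B 23, C 0, D 21. B and D advance.
Runoff: B is ranked above D on 23 ballots, D above B on 40.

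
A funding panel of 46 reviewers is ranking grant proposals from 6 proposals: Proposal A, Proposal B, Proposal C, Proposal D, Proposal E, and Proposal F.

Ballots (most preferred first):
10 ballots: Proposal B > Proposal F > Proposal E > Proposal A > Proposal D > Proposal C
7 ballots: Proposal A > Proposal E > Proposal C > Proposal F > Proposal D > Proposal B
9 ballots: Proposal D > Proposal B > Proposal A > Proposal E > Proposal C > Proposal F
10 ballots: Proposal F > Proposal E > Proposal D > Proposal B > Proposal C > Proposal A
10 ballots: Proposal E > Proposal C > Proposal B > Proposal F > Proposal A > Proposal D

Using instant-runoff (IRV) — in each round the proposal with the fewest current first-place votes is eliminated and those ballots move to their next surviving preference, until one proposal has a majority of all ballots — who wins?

Round 1: Proposal A 7, Proposal B 10, Proposal C 0, Proposal D 9, Proposal E 10, Proposal F 10. Proposal C eliminated.
Round 2: Proposal A 7, Proposal B 10, Proposal D 9, Proposal E 10, Proposal F 10. Proposal A eliminated.
Round 3: Proposal B 10, Proposal D 9, Proposal E 17, Proposal F 10. Proposal D eliminated.
Round 4: Proposal B 19, Proposal E 17, Proposal F 10. Proposal F eliminated.
Round 5: Proposal B 19, Proposal E 27. Proposal E has a majority (≥24).

Proposal E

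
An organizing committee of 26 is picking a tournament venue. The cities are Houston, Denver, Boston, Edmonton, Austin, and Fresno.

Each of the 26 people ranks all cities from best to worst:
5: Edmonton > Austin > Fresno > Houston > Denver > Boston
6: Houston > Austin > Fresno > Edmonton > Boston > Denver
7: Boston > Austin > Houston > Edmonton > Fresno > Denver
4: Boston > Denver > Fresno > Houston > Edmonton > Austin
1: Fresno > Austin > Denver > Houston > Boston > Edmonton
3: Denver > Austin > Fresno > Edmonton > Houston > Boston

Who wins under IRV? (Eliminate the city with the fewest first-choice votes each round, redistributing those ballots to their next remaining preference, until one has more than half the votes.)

Edmonton

Round 1: Houston 6, Denver 3, Boston 11, Edmonton 5, Austin 0, Fresno 1. Austin eliminated.
Round 2: Houston 6, Denver 3, Boston 11, Edmonton 5, Fresno 1. Fresno eliminated.
Round 3: Houston 6, Denver 4, Boston 11, Edmonton 5. Denver eliminated.
Round 4: Houston 7, Boston 11, Edmonton 8. Houston eliminated.
Round 5: Boston 12, Edmonton 14. Edmonton has a majority (≥14).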